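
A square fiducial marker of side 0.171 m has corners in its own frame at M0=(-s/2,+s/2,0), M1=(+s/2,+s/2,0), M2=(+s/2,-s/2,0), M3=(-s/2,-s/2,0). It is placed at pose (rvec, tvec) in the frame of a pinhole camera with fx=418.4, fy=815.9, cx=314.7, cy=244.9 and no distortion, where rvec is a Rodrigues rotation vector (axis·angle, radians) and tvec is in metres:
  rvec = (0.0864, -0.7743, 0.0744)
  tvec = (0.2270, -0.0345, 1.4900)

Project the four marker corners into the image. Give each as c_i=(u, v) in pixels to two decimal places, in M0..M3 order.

c0=(360.68, 271.89) c1=(389.94, 272.98) c2=(394.93, 183.42) c3=(365.91, 174.81)

Intrinsics K: fx=418.4, fy=815.9, cx=314.7, cy=244.9
Marker side s = 0.171 m; corners in marker frame (Z=0):
  M0 = (-0.0855, +0.0855, 0)
  M1 = (+0.0855, +0.0855, 0)
  M2 = (+0.0855, -0.0855, 0)
  M3 = (-0.0855, -0.0855, 0)
rvec = (0.0864, -0.7743, 0.0744), |rvec| = θ = 0.78265 rad = 44.843°
Rodrigues: sinθ=0.70516, 1−cosθ=0.29095; R = I + sinθ·[k]× + (1−cosθ)·[k]×²:
    [+0.71259 -0.09881 -0.69458]
    [+0.03526 +0.99382 -0.10521]
    [+0.70069 +0.05048 +0.71168]
t = (0.2270, -0.0345, 1.4900) m
M0: Pc = R·M0+t = (+0.15762, +0.04746, +1.43441); u = 418.4·(+0.15762)/1.43441 + 314.7 = 360.6774, v = 815.9·(+0.04746)/1.43441 + 244.9 = 271.8942
M1: Pc = R·M1+t = (+0.27948, +0.05349, +1.55423); u = 418.4·(+0.27948)/1.55423 + 314.7 = 389.9360, v = 815.9·(+0.05349)/1.55423 + 244.9 = 272.9781
M2: Pc = R·M2+t = (+0.29638, -0.11646, +1.54559); u = 418.4·(+0.29638)/1.54559 + 314.7 = 394.9303, v = 815.9·(-0.11646)/1.54559 + 244.9 = 183.4234
M3: Pc = R·M3+t = (+0.17452, -0.12249, +1.42577); u = 418.4·(+0.17452)/1.42577 + 314.7 = 365.9141, v = 815.9·(-0.12249)/1.42577 + 244.9 = 174.8071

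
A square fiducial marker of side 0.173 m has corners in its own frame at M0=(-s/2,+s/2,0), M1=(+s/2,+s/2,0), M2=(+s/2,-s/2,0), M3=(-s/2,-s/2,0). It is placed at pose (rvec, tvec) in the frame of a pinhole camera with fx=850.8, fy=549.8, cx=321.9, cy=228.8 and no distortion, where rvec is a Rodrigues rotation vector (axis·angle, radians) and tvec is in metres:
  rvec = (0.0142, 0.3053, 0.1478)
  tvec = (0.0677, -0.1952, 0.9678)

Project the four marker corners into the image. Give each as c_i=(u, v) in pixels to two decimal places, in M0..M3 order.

Intrinsics K: fx=850.8, fy=549.8, cx=321.9, cy=228.8
Marker side s = 0.173 m; corners in marker frame (Z=0):
  M0 = (-0.0865, +0.0865, 0)
  M1 = (+0.0865, +0.0865, 0)
  M2 = (+0.0865, -0.0865, 0)
  M3 = (-0.0865, -0.0865, 0)
rvec = (0.0142, 0.3053, 0.1478), |rvec| = θ = 0.33949 rad = 19.451°
Rodrigues: sinθ=0.33301, 1−cosθ=0.05708; R = I + sinθ·[k]× + (1−cosθ)·[k]×²:
    [+0.94302 -0.14283 +0.30051]
    [+0.14712 +0.98908 +0.00842]
    [-0.29843 +0.03627 +0.95374]
t = (0.0677, -0.1952, 0.9678) m
M0: Pc = R·M0+t = (-0.02623, -0.12237, +0.99675); u = 850.8·(-0.02623)/0.99675 + 321.9 = 299.5139, v = 549.8·(-0.12237)/0.99675 + 228.8 = 161.3014
M1: Pc = R·M1+t = (+0.13692, -0.09692, +0.94512); u = 850.8·(+0.13692)/0.94512 + 321.9 = 445.1524, v = 549.8·(-0.09692)/0.94512 + 228.8 = 172.4205
M2: Pc = R·M2+t = (+0.16163, -0.26803, +0.93885); u = 850.8·(+0.16163)/0.93885 + 321.9 = 468.3686, v = 549.8·(-0.26803)/0.93885 + 228.8 = 71.8390
M3: Pc = R·M3+t = (-0.00152, -0.29348, +0.99048); u = 850.8·(-0.00152)/0.99048 + 321.9 = 320.5971, v = 549.8·(-0.29348)/0.99048 + 228.8 = 65.8922

c0=(299.51, 161.30) c1=(445.15, 172.42) c2=(468.37, 71.84) c3=(320.60, 65.89)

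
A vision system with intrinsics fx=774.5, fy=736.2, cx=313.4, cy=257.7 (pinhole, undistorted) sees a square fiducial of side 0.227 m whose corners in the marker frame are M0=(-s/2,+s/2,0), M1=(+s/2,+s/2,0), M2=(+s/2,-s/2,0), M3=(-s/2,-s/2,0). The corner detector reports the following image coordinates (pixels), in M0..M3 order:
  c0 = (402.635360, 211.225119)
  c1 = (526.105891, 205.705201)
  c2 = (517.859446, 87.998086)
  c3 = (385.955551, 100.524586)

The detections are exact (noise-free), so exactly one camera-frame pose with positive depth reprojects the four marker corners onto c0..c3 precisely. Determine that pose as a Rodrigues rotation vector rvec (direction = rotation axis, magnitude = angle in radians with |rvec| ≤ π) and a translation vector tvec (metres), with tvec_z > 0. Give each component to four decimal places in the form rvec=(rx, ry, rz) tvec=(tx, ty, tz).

Intrinsics K: fx=774.5, fy=736.2, cx=313.4, cy=257.7
Marker side s = 0.227 m; corners in marker frame (Z=0):
  M0 = (-0.1135, +0.1135, 0)
  M1 = (+0.1135, +0.1135, 0)
  M2 = (+0.1135, -0.1135, 0)
  M3 = (-0.1135, -0.1135, 0)
Detected image corners:
  c0 = (402.635360, 211.225119) px
  c1 = (526.105891, 205.705201) px
  c2 = (517.859446, 87.998086) px
  c3 = (385.955551, 100.524586) px
Planar DLT: solve 8×8 A·h = b for H (H[2,2]=1):
  H  [+449.41188 +199.69263 +456.58363]
  H  [-76.34130 +550.33620 +153.52984]
  H  [-0.24539 +0.31491 +1.00000]
B = K⁻¹H; ‖b₁‖=0.722725, ‖b₂‖=0.722725; λ = 2/(‖b₁‖+‖b₂‖) = 1.383652, sign → tz>0 ⇒ λ=+1.383652
r₁ = λ·B[:,0] = (+0.94027,-0.02463,-0.33953); r₂ = λ·B[:,1] = (+0.18044,+0.88181,+0.43572)
r₃ = r₁×r₂ = (+0.28867,-0.47096,+0.83358); SVD([r₁ r₂ r₃]) → R = UVᵀ:
  R  [+0.94027 +0.18044 +0.28867]
  R  [-0.02463 +0.88181 -0.47096]
  R  [-0.33953 +0.43572 +0.83358]
t = (+0.25580, -0.19578, +1.38365) m
tr R = 2.655664; θ = arccos((tr R − 1)/2) = 0.595565 rad = 34.123°
axis k = ((R−Rᵀ)₃₂, (R−Rᵀ)₁₃, (R−Rᵀ)₂₁) / (2 sinθ) = (+0.808132, +0.559924, -0.182777)
rvec = θ·k = (+0.481295, +0.333471, -0.108855)

rvec=(0.4813, 0.3335, -0.1089) tvec=(0.2558, -0.1958, 1.3837)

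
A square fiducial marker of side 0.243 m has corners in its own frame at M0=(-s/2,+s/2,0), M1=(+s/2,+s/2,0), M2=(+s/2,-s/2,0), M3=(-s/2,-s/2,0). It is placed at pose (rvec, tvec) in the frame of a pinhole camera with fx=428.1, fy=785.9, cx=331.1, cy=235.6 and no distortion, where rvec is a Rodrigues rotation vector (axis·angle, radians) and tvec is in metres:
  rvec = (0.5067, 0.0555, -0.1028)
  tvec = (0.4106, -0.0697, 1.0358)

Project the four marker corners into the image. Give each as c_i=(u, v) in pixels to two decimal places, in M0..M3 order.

Intrinsics K: fx=428.1, fy=785.9, cx=331.1, cy=235.6
Marker side s = 0.243 m; corners in marker frame (Z=0):
  M0 = (-0.1215, +0.1215, 0)
  M1 = (+0.1215, +0.1215, 0)
  M2 = (+0.1215, -0.1215, 0)
  M3 = (-0.1215, -0.1215, 0)
rvec = (0.5067, 0.0555, -0.1028), |rvec| = θ = 0.51999 rad = 29.793°
Rodrigues: sinθ=0.49687, 1−cosθ=0.13218; R = I + sinθ·[k]× + (1−cosθ)·[k]×²:
    [+0.99333 +0.11198 +0.02757]
    [-0.08448 +0.86933 -0.48696]
    [-0.07850 +0.48138 +0.87299]
t = (0.4106, -0.0697, 1.0358) m
M0: Pc = R·M0+t = (+0.30352, +0.04619, +1.10383); u = 428.1·(+0.30352)/1.10383 + 331.1 = 448.8135, v = 785.9·(+0.04619)/1.10383 + 235.6 = 268.4849
M1: Pc = R·M1+t = (+0.54489, +0.02566, +1.08475); u = 428.1·(+0.54489)/1.08475 + 331.1 = 546.1442, v = 785.9·(+0.02566)/1.08475 + 235.6 = 254.1897
M2: Pc = R·M2+t = (+0.51768, -0.18559, +0.96777); u = 428.1·(+0.51768)/0.96777 + 331.1 = 560.1002, v = 785.9·(-0.18559)/0.96777 + 235.6 = 84.8897
M3: Pc = R·M3+t = (+0.27631, -0.16506, +0.98685); u = 428.1·(+0.27631)/0.98685 + 331.1 = 450.9627, v = 785.9·(-0.16506)/0.98685 + 235.6 = 104.1517

c0=(448.81, 268.48) c1=(546.14, 254.19) c2=(560.10, 84.89) c3=(450.96, 104.15)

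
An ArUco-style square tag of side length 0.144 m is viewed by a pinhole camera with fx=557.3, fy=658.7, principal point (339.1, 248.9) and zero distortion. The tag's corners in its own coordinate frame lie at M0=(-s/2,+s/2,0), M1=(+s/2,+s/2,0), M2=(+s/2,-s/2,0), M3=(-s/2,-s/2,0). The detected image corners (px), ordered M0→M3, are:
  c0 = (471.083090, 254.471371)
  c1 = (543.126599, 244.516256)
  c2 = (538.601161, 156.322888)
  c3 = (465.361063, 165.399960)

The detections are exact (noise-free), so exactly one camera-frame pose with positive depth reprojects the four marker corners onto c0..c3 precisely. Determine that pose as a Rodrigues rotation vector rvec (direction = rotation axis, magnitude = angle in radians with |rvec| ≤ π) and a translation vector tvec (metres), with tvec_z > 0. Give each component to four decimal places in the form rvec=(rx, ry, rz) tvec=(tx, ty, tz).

rvec=(0.1115, -0.0923, -0.1081) tvec=(0.3168, -0.0702, 1.0656)

Intrinsics K: fx=557.3, fy=658.7, cx=339.1, cy=248.9
Marker side s = 0.144 m; corners in marker frame (Z=0):
  M0 = (-0.0720, +0.0720, 0)
  M1 = (+0.0720, +0.0720, 0)
  M2 = (+0.0720, -0.0720, 0)
  M3 = (-0.0720, -0.0720, 0)
Detected image corners:
  c0 = (471.083090, 254.471371) px
  c1 = (543.126599, 244.516256) px
  c2 = (538.601161, 156.322888) px
  c3 = (465.361063, 165.399960) px
Planar DLT: solve 8×8 A·h = b for H (H[2,2]=1):
  H  [+545.02404 +90.40946 +504.77346]
  H  [-49.59760 +637.79120 +205.49694]
  H  [+0.08047 +0.10872 +1.00000]
B = K⁻¹H; ‖b₁‖=0.938460, ‖b₂‖=0.938460; λ = 2/(‖b₁‖+‖b₂‖) = 1.065575, sign → tz>0 ⇒ λ=+1.065575
r₁ = λ·B[:,0] = (+0.98993,-0.11263,+0.08574); r₂ = λ·B[:,1] = (+0.10238,+0.98798,+0.11585)
r₃ = r₁×r₂ = (-0.09776,-0.10590,+0.98956); SVD([r₁ r₂ r₃]) → R = UVᵀ:
  R  [+0.98993 +0.10238 -0.09776]
  R  [-0.11263 +0.98798 -0.10590]
  R  [+0.08574 +0.11585 +0.98956]
t = (+0.31677, -0.07021, +1.06558) m
tr R = 2.967466; θ = arccos((tr R − 1)/2) = 0.180616 rad = 10.349°
axis k = ((R−Rᵀ)₃₂, (R−Rᵀ)₁₃, (R−Rᵀ)₂₁) / (2 sinθ) = (+0.617211, -0.510775, -0.598465)
rvec = θ·k = (+0.111478, -0.092254, -0.108092)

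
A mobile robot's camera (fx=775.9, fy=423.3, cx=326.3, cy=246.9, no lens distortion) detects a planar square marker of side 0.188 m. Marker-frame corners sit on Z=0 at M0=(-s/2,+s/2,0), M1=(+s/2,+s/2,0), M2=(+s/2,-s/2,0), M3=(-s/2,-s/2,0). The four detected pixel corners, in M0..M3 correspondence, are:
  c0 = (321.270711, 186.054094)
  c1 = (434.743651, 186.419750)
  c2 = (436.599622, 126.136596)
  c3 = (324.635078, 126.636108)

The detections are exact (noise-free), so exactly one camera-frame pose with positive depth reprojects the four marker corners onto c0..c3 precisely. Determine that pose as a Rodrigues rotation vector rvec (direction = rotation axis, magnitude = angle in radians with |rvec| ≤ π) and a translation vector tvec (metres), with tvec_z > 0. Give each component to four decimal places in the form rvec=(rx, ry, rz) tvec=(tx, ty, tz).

rvec=(-0.0961, 0.0989, 0.0250) tvec=(0.0879, -0.2780, 1.2963)

Intrinsics K: fx=775.9, fy=423.3, cx=326.3, cy=246.9
Marker side s = 0.188 m; corners in marker frame (Z=0):
  M0 = (-0.0940, +0.0940, 0)
  M1 = (+0.0940, +0.0940, 0)
  M2 = (+0.0940, -0.0940, 0)
  M3 = (-0.0940, -0.0940, 0)
Detected image corners:
  c0 = (321.270711, 186.054094) px
  c1 = (434.743651, 186.419750) px
  c2 = (436.599622, 126.136596) px
  c3 = (324.635078, 126.636108) px
Planar DLT: solve 8×8 A·h = b for H (H[2,2]=1):
  H  [+570.34370 -41.58865 +378.91343]
  H  [-12.40346 +306.93249 +156.10664]
  H  [-0.07697 -0.07296 +1.00000]
B = K⁻¹H; ‖b₁‖=0.771452, ‖b₂‖=0.771452; λ = 2/(‖b₁‖+‖b₂‖) = 1.296257, sign → tz>0 ⇒ λ=+1.296257
r₁ = λ·B[:,0] = (+0.99480,+0.02021,-0.09978); r₂ = λ·B[:,1] = (-0.02971,+0.99507,-0.09458)
r₃ = r₁×r₂ = (+0.09737,+0.09705,+0.99050); SVD([r₁ r₂ r₃]) → R = UVᵀ:
  R  [+0.99480 -0.02971 +0.09737]
  R  [+0.02021 +0.99507 +0.09705]
  R  [-0.09978 -0.09458 +0.99050]
t = (+0.08790, -0.27803, +1.29626) m
tr R = 2.980383; θ = arccos((tr R − 1)/2) = 0.140174 rad = 8.031°
axis k = ((R−Rᵀ)₃₂, (R−Rᵀ)₁₃, (R−Rᵀ)₂₁) / (2 sinθ) = (-0.685787, +0.705536, +0.178647)
rvec = θ·k = (-0.096130, +0.098898, +0.025042)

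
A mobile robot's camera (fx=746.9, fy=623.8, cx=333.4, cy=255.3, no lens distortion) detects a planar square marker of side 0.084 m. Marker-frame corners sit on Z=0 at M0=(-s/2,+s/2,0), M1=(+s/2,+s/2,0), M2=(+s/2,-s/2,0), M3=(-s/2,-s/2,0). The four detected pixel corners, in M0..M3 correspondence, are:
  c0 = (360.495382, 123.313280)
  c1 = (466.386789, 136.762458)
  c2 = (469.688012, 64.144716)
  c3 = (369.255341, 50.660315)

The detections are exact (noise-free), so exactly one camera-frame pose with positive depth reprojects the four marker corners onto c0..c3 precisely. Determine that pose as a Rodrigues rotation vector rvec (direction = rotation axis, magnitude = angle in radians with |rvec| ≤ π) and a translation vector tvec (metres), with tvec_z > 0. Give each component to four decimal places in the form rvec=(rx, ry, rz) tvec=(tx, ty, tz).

rvec=(-0.3761, -0.0972, 0.1198) tvec=(0.0666, -0.1554, 0.5965)

Intrinsics K: fx=746.9, fy=623.8, cx=333.4, cy=255.3
Marker side s = 0.084 m; corners in marker frame (Z=0):
  M0 = (-0.0420, +0.0420, 0)
  M1 = (+0.0420, +0.0420, 0)
  M2 = (+0.0420, -0.0420, 0)
  M3 = (-0.0420, -0.0420, 0)
Detected image corners:
  c0 = (360.495382, 123.313280) px
  c1 = (466.386789, 136.762458) px
  c2 = (469.688012, 64.144716) px
  c3 = (369.255341, 50.660315) px
Planar DLT: solve 8×8 A·h = b for H (H[2,2]=1):
  H  [+1277.76475 -331.01419 +416.79794]
  H  [+171.68795 +806.33256 +92.80443]
  H  [+0.12125 -0.62284 +1.00000]
B = K⁻¹H; ‖b₁‖=1.676316, ‖b₂‖=1.676316; λ = 2/(‖b₁‖+‖b₂‖) = 0.596546, sign → tz>0 ⇒ λ=+0.596546
r₁ = λ·B[:,0] = (+0.98826,+0.13458,+0.07233); r₂ = λ·B[:,1] = (-0.09853,+0.92317,-0.37155)
r₃ = r₁×r₂ = (-0.11678,+0.36007,+0.92559); SVD([r₁ r₂ r₃]) → R = UVᵀ:
  R  [+0.98826 -0.09853 -0.11678]
  R  [+0.13458 +0.92317 +0.36007]
  R  [+0.07233 -0.37155 +0.92559]
t = (+0.06661, -0.15540, +0.59655) m
tr R = 2.837016; θ = arccos((tr R − 1)/2) = 0.406505 rad = 23.291°
axis k = ((R−Rᵀ)₃₂, (R−Rᵀ)₁₃, (R−Rᵀ)₂₁) / (2 sinθ) = (-0.925160, -0.239137, +0.294776)
rvec = θ·k = (-0.376083, -0.097210, +0.119828)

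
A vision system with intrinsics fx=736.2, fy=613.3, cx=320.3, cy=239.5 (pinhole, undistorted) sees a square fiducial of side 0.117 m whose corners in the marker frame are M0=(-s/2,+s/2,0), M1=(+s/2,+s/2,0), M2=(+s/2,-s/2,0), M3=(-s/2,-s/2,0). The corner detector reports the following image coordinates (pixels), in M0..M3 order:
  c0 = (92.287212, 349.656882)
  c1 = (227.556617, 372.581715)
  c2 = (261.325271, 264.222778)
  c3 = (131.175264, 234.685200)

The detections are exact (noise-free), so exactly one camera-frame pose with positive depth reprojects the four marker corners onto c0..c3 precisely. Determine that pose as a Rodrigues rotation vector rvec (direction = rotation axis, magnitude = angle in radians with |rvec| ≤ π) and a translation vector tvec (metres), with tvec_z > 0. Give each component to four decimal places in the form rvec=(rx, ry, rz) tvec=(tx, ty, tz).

rvec=(-0.0677, -0.3654, 0.2635) tvec=(-0.1193, 0.0671, 0.6276)

Intrinsics K: fx=736.2, fy=613.3, cx=320.3, cy=239.5
Marker side s = 0.117 m; corners in marker frame (Z=0):
  M0 = (-0.0585, +0.0585, 0)
  M1 = (+0.0585, +0.0585, 0)
  M2 = (+0.0585, -0.0585, 0)
  M3 = (-0.0585, -0.0585, 0)
Detected image corners:
  c0 = (92.287212, 349.656882) px
  c1 = (227.556617, 372.581715) px
  c2 = (261.325271, 264.222778) px
  c3 = (131.175264, 234.685200) px
Planar DLT: solve 8×8 A·h = b for H (H[2,2]=1):
  H  [+1231.69266 -341.78205 +180.40546]
  H  [+391.89581 +898.66693 +305.12074]
  H  [+0.54834 -0.17960 +1.00000]
B = K⁻¹H; ‖b₁‖=1.593393, ‖b₂‖=1.593393; λ = 2/(‖b₁‖+‖b₂‖) = 0.627592, sign → tz>0 ⇒ λ=+0.627592
r₁ = λ·B[:,0] = (+0.90026,+0.26664,+0.34413); r₂ = λ·B[:,1] = (-0.24232,+0.96363,-0.11272)
r₃ = r₁×r₂ = (-0.36167,+0.01809,+0.93213); SVD([r₁ r₂ r₃]) → R = UVᵀ:
  R  [+0.90026 -0.24232 -0.36167]
  R  [+0.26664 +0.96363 +0.01809]
  R  [+0.34413 -0.11272 +0.93213]
t = (-0.11926, +0.06715, +0.62759) m
tr R = 2.796021; θ = arccos((tr R − 1)/2) = 0.455570 rad = 26.102°
axis k = ((R−Rᵀ)₃₂, (R−Rᵀ)₁₃, (R−Rᵀ)₂₁) / (2 sinθ) = (-0.148650, -0.802097, +0.578398)
rvec = θ·k = (-0.067721, -0.365411, +0.263501)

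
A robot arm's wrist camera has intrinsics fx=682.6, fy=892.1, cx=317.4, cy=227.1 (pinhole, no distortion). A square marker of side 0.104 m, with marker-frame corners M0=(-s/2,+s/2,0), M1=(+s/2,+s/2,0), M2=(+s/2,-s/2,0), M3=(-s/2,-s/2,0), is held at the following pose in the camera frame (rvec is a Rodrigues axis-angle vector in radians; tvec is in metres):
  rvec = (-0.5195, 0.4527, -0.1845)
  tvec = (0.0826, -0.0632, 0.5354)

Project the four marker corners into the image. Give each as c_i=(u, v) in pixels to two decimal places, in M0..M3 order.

c0=(368.48, 220.15) c1=(500.96, 166.15) c2=(475.41, 26.21) c3=(356.86, 84.47)

Intrinsics K: fx=682.6, fy=892.1, cx=317.4, cy=227.1
Marker side s = 0.104 m; corners in marker frame (Z=0):
  M0 = (-0.0520, +0.0520, 0)
  M1 = (+0.0520, +0.0520, 0)
  M2 = (+0.0520, -0.0520, 0)
  M3 = (-0.0520, -0.0520, 0)
rvec = (-0.5195, 0.4527, -0.1845), |rvec| = θ = 0.71334 rad = 40.872°
Rodrigues: sinθ=0.65437, 1−cosθ=0.24382; R = I + sinθ·[k]× + (1−cosθ)·[k]×²:
    [+0.88549 +0.05656 +0.46120]
    [-0.28193 +0.85438 +0.43653]
    [-0.36935 -0.51657 +0.77249]
t = (0.0826, -0.0632, 0.5354) m
M0: Pc = R·M0+t = (+0.03950, -0.00411, +0.52774); u = 682.6·(+0.03950)/0.52774 + 317.4 = 368.4846, v = 892.1·(-0.00411)/0.52774 + 227.1 = 220.1491
M1: Pc = R·M1+t = (+0.13159, -0.03343, +0.48933); u = 682.6·(+0.13159)/0.48933 + 317.4 = 500.9585, v = 892.1·(-0.03343)/0.48933 + 227.1 = 166.1485
M2: Pc = R·M2+t = (+0.12570, -0.12229, +0.54306); u = 682.6·(+0.12570)/0.54306 + 317.4 = 475.4058, v = 892.1·(-0.12229)/0.54306 + 227.1 = 26.2124
M3: Pc = R·M3+t = (+0.03361, -0.09297, +0.58147); u = 682.6·(+0.03361)/0.58147 + 317.4 = 356.8595, v = 892.1·(-0.09297)/0.58147 + 227.1 = 84.4680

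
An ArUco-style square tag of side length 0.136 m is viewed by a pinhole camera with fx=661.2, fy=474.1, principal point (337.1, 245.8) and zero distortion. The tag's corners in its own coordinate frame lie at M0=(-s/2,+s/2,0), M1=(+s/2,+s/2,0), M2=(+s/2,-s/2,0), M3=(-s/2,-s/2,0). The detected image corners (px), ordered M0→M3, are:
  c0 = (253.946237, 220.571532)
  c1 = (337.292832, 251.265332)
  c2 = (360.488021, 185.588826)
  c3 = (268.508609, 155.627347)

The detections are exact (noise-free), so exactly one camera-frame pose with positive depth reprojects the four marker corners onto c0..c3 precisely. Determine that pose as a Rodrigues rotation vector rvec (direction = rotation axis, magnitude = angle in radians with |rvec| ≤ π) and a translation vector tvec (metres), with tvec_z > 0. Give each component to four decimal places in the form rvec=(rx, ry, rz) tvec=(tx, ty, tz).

Intrinsics K: fx=661.2, fy=474.1, cx=337.1, cy=245.8
Marker side s = 0.136 m; corners in marker frame (Z=0):
  M0 = (-0.0680, +0.0680, 0)
  M1 = (+0.0680, +0.0680, 0)
  M2 = (+0.0680, -0.0680, 0)
  M3 = (-0.0680, -0.0680, 0)
Detected image corners:
  c0 = (253.946237, 220.571532) px
  c1 = (337.292832, 251.265332) px
  c2 = (360.488021, 185.588826) px
  c3 = (268.508609, 155.627347) px
Planar DLT: solve 8×8 A·h = b for H (H[2,2]=1):
  H  [+527.08122 +57.89358 +303.51228]
  H  [+145.74731 +610.67434 +204.29666]
  H  [-0.38063 +0.64213 +1.00000]
B = K⁻¹H; ‖b₁‖=1.175654, ‖b₂‖=1.175654; λ = 2/(‖b₁‖+‖b₂‖) = 0.850590, sign → tz>0 ⇒ λ=+0.850590
r₁ = λ·B[:,0] = (+0.84312,+0.42934,-0.32376); r₂ = λ·B[:,1] = (-0.20399,+0.81245,+0.54619)
r₃ = r₁×r₂ = (+0.49754,-0.39446,+0.77257); SVD([r₁ r₂ r₃]) → R = UVᵀ:
  R  [+0.84312 -0.20399 +0.49754]
  R  [+0.42934 +0.81245 -0.39446]
  R  [-0.32376 +0.54619 +0.77257]
t = (-0.04321, -0.07446, +0.85059) m
tr R = 2.428131; θ = arccos((tr R − 1)/2) = 0.775508 rad = 44.433°
axis k = ((R−Rᵀ)₃₂, (R−Rᵀ)₁₃, (R−Rᵀ)₂₁) / (2 sinθ) = (+0.671813, +0.586573, +0.452326)
rvec = θ·k = (+0.520997, +0.454892, +0.350783)

rvec=(0.5210, 0.4549, 0.3508) tvec=(-0.0432, -0.0745, 0.8506)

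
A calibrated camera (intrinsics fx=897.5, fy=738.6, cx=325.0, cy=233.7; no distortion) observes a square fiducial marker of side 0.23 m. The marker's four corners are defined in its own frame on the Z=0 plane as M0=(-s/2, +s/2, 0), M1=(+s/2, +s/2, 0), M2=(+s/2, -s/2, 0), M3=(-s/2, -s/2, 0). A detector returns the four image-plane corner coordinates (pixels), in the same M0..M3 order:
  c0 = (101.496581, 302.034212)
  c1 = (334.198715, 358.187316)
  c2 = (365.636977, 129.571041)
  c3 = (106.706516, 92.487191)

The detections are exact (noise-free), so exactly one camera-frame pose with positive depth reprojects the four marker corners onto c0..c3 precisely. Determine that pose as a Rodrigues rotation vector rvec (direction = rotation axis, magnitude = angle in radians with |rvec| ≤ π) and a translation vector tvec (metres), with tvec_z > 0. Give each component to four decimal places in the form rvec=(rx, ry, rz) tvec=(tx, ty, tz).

Intrinsics K: fx=897.5, fy=738.6, cx=325.0, cy=233.7
Marker side s = 0.23 m; corners in marker frame (Z=0):
  M0 = (-0.1150, +0.1150, 0)
  M1 = (+0.1150, +0.1150, 0)
  M2 = (+0.1150, -0.1150, 0)
  M3 = (-0.1150, -0.1150, 0)
Detected image corners:
  c0 = (101.496581, 302.034212) px
  c1 = (334.198715, 358.187316) px
  c2 = (365.636977, 129.571041) px
  c3 = (106.706516, 92.487191) px
Planar DLT: solve 8×8 A·h = b for H (H[2,2]=1):
  H  [+959.32615 +20.77311 +219.91875]
  H  [+101.13044 +1044.89089 +224.71373]
  H  [-0.46971 +0.42889 +1.00000]
B = K⁻¹H; ‖b₁‖=1.355441, ‖b₂‖=1.355441; λ = 2/(‖b₁‖+‖b₂‖) = 0.737767, sign → tz>0 ⇒ λ=+0.737767
r₁ = λ·B[:,0] = (+0.91408,+0.21066,-0.34653); r₂ = λ·B[:,1] = (-0.09751,+0.94359,+0.31642)
r₃ = r₁×r₂ = (+0.39365,-0.25545,+0.88306); SVD([r₁ r₂ r₃]) → R = UVᵀ:
  R  [+0.91408 -0.09751 +0.39365]
  R  [+0.21066 +0.94359 -0.25545]
  R  [-0.34653 +0.31642 +0.88306]
t = (-0.08638, -0.00898, +0.73777) m
tr R = 2.740726; θ = arccos((tr R − 1)/2) = 0.514857 rad = 29.499°
axis k = ((R−Rᵀ)₃₂, (R−Rᵀ)₁₃, (R−Rᵀ)₂₁) / (2 sinθ) = (+0.580685, +0.751589, +0.312920)
rvec = θ·k = (+0.298970, +0.386961, +0.161109)

rvec=(0.2990, 0.3870, 0.1611) tvec=(-0.0864, -0.0090, 0.7378)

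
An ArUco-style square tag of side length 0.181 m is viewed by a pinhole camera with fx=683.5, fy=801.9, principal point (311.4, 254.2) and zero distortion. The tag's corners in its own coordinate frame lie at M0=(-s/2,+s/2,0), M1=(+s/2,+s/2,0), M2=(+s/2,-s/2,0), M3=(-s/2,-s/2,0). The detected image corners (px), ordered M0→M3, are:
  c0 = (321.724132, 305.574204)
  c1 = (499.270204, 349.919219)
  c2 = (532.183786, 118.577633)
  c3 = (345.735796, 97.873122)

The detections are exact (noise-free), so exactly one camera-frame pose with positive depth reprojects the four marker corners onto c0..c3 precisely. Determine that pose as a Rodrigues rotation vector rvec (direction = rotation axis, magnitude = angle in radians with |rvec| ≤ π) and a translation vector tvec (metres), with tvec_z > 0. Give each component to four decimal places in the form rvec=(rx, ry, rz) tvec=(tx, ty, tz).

Intrinsics K: fx=683.5, fy=801.9, cx=311.4, cy=254.2
Marker side s = 0.181 m; corners in marker frame (Z=0):
  M0 = (-0.0905, +0.0905, 0)
  M1 = (+0.0905, +0.0905, 0)
  M2 = (+0.0905, -0.0905, 0)
  M3 = (-0.0905, -0.0905, 0)
Detected image corners:
  c0 = (321.724132, 305.574204) px
  c1 = (499.270204, 349.919219) px
  c2 = (532.183786, 118.577633) px
  c3 = (345.735796, 97.873122) px
Planar DLT: solve 8×8 A·h = b for H (H[2,2]=1):
  H  [+741.52113 -82.31944 +419.39428]
  H  [+45.42823 +1246.90626 +218.79281]
  H  [-0.62064 +0.17317 +1.00000]
B = K⁻¹H; ‖b₁‖=1.523108, ‖b₂‖=1.523108; λ = 2/(‖b₁‖+‖b₂‖) = 0.656552, sign → tz>0 ⇒ λ=+0.656552
r₁ = λ·B[:,0] = (+0.89793,+0.16636,-0.40748); r₂ = λ·B[:,1] = (-0.13087,+0.98486,+0.11370)
r₃ = r₁×r₂ = (+0.42023,-0.04876,+0.90611); SVD([r₁ r₂ r₃]) → R = UVᵀ:
  R  [+0.89793 -0.13087 +0.42023]
  R  [+0.16636 +0.98486 -0.04876]
  R  [-0.40748 +0.11370 +0.90611]
t = (+0.10374, -0.02899, +0.65655) m
tr R = 2.788899; θ = arccos((tr R − 1)/2) = 0.463598 rad = 26.562°
axis k = ((R−Rᵀ)₃₂, (R−Rᵀ)₁₃, (R−Rᵀ)₂₁) / (2 sinθ) = (+0.181655, +0.925495, +0.332355)
rvec = θ·k = (+0.084215, +0.429058, +0.154079)

rvec=(0.0842, 0.4291, 0.1541) tvec=(0.1037, -0.0290, 0.6566)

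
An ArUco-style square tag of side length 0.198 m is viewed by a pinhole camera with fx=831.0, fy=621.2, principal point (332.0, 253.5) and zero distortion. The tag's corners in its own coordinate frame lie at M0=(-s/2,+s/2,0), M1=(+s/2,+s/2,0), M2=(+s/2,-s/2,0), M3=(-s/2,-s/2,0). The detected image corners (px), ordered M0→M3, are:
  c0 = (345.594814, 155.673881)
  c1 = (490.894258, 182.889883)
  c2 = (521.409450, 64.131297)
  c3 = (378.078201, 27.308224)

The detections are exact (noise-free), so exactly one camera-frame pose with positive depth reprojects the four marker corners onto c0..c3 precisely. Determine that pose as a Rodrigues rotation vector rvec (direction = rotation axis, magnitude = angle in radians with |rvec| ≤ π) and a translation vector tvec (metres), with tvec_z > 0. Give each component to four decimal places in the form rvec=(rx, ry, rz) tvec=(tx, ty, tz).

rvec=(0.0521, -0.3894, 0.1817) tvec=(0.1239, -0.2299, 0.9831)

Intrinsics K: fx=831.0, fy=621.2, cx=332.0, cy=253.5
Marker side s = 0.198 m; corners in marker frame (Z=0):
  M0 = (-0.0990, +0.0990, 0)
  M1 = (+0.0990, +0.0990, 0)
  M2 = (+0.0990, -0.0990, 0)
  M3 = (-0.0990, -0.0990, 0)
Detected image corners:
  c0 = (345.594814, 155.673881) px
  c1 = (490.894258, 182.889883) px
  c2 = (521.409450, 64.131297) px
  c3 = (378.078201, 27.308224) px
Planar DLT: solve 8×8 A·h = b for H (H[2,2]=1):
  H  [+897.50328 -151.98307 +436.74502]
  H  [+203.44642 +624.83027 +108.21409]
  H  [+0.38855 +0.01593 +1.00000]
B = K⁻¹H; ‖b₁‖=1.017231, ‖b₂‖=1.017231; λ = 2/(‖b₁‖+‖b₂‖) = 0.983061, sign → tz>0 ⇒ λ=+0.983061
r₁ = λ·B[:,0] = (+0.90913,+0.16608,+0.38197); r₂ = λ·B[:,1] = (-0.18605,+0.98242,+0.01566)
r₃ = r₁×r₂ = (-0.37265,-0.08530,+0.92404); SVD([r₁ r₂ r₃]) → R = UVᵀ:
  R  [+0.90913 -0.18605 -0.37265]
  R  [+0.16608 +0.98242 -0.08530]
  R  [+0.38197 +0.01566 +0.92404]
t = (+0.12391, -0.22992, +0.98306) m
tr R = 2.815585; θ = arccos((tr R − 1)/2) = 0.432806 rad = 24.798°
axis k = ((R−Rᵀ)₃₂, (R−Rᵀ)₁₃, (R−Rᵀ)₂₁) / (2 sinθ) = (+0.120358, -0.899608, +0.419785)
rvec = θ·k = (+0.052092, -0.389356, +0.181685)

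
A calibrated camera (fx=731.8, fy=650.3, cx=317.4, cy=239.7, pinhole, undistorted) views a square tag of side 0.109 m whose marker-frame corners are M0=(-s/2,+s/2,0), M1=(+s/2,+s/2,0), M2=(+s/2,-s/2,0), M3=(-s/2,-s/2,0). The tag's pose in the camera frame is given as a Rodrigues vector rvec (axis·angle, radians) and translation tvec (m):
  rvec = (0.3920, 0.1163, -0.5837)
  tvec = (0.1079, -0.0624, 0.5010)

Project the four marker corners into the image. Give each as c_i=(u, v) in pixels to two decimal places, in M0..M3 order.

Intrinsics K: fx=731.8, fy=650.3, cx=317.4, cy=239.7
Marker side s = 0.109 m; corners in marker frame (Z=0):
  M0 = (-0.0545, +0.0545, 0)
  M1 = (+0.0545, +0.0545, 0)
  M2 = (+0.0545, -0.0545, 0)
  M3 = (-0.0545, -0.0545, 0)
rvec = (0.3920, 0.1163, -0.5837), |rvec| = θ = 0.71267 rad = 40.833°
Rodrigues: sinθ=0.65385, 1−cosθ=0.24338; R = I + sinθ·[k]× + (1−cosθ)·[k]×²:
    [+0.83025 +0.55738 -0.00294]
    [-0.51368 +0.76310 -0.39218]
    [-0.21635 +0.32712 +0.91988]
t = (0.1079, -0.0624, 0.5010) m
M0: Pc = R·M0+t = (+0.09303, +0.00718, +0.53062); u = 731.8·(+0.09303)/0.53062 + 317.4 = 445.6992, v = 650.3·(+0.00718)/0.53062 + 239.7 = 248.5053
M1: Pc = R·M1+t = (+0.18353, -0.04881, +0.50704); u = 731.8·(+0.18353)/0.50704 + 317.4 = 582.2805, v = 650.3·(-0.04881)/0.50704 + 239.7 = 177.1030
M2: Pc = R·M2+t = (+0.12277, -0.13198, +0.47138); u = 731.8·(+0.12277)/0.47138 + 317.4 = 507.9984, v = 650.3·(-0.13198)/0.47138 + 239.7 = 57.6186
M3: Pc = R·M3+t = (+0.03227, -0.07599, +0.49496); u = 731.8·(+0.03227)/0.49496 + 317.4 = 365.1171, v = 650.3·(-0.07599)/0.49496 + 239.7 = 139.8573

c0=(445.70, 248.51) c1=(582.28, 177.10) c2=(508.00, 57.62) c3=(365.12, 139.86)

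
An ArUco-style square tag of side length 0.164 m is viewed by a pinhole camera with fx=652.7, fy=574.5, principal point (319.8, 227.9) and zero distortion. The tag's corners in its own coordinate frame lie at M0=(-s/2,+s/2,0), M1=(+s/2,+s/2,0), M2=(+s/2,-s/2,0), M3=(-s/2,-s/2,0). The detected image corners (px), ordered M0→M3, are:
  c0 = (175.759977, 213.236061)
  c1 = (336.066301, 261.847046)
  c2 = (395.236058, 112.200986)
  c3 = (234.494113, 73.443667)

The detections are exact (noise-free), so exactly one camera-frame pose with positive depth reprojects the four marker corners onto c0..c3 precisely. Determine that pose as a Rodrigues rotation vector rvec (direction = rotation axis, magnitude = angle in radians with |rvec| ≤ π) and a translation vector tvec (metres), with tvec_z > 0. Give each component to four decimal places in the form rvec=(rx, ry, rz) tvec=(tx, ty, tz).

rvec=(-0.1127, 0.2177, 0.3278) tvec=(-0.0341, -0.0678, 0.6078)

Intrinsics K: fx=652.7, fy=574.5, cx=319.8, cy=227.9
Marker side s = 0.164 m; corners in marker frame (Z=0):
  M0 = (-0.0820, +0.0820, 0)
  M1 = (+0.0820, +0.0820, 0)
  M2 = (+0.0820, -0.0820, 0)
  M3 = (-0.0820, -0.0820, 0)
Detected image corners:
  c0 = (175.759977, 213.236061) px
  c1 = (336.066301, 261.847046) px
  c2 = (395.236058, 112.200986) px
  c3 = (234.494113, 73.443667) px
Planar DLT: solve 8×8 A·h = b for H (H[2,2]=1):
  H  [+870.87428 -394.34185 +283.19549]
  H  [+203.58743 +861.29104 +163.77848]
  H  [-0.37824 -0.12236 +1.00000]
B = K⁻¹H; ‖b₁‖=1.645188, ‖b₂‖=1.645188; λ = 2/(‖b₁‖+‖b₂‖) = 0.607833, sign → tz>0 ⇒ λ=+0.607833
r₁ = λ·B[:,0] = (+0.92366,+0.30660,-0.22991); r₂ = λ·B[:,1] = (-0.33079,+0.94077,-0.07437)
r₃ = r₁×r₂ = (+0.19348,+0.14475,+0.97037); SVD([r₁ r₂ r₃]) → R = UVᵀ:
  R  [+0.92366 -0.33079 +0.19348]
  R  [+0.30660 +0.94077 +0.14475]
  R  [-0.22991 -0.07437 +0.97037]
t = (-0.03409, -0.06784, +0.60783) m
tr R = 2.834790; θ = arccos((tr R − 1)/2) = 0.409312 rad = 23.452°
axis k = ((R−Rᵀ)₃₂, (R−Rᵀ)₁₃, (R−Rᵀ)₂₁) / (2 sinθ) = (-0.275293, +0.531926, +0.800793)
rvec = θ·k = (-0.112681, +0.217723, +0.327774)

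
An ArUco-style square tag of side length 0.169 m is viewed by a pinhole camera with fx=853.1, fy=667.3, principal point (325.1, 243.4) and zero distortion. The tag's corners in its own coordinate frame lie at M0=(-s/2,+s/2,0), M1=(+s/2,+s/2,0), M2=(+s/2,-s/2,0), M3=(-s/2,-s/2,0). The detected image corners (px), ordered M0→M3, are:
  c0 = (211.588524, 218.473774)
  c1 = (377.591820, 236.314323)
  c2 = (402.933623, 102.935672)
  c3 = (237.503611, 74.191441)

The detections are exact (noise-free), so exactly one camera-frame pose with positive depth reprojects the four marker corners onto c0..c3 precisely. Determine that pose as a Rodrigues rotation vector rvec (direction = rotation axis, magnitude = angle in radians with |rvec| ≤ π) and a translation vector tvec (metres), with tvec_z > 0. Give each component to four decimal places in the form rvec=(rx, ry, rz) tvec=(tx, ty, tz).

rvec=(0.0674, -0.3746, 0.1357) tvec=(-0.0138, -0.1026, 0.8085)

Intrinsics K: fx=853.1, fy=667.3, cx=325.1, cy=243.4
Marker side s = 0.169 m; corners in marker frame (Z=0):
  M0 = (-0.0845, +0.0845, 0)
  M1 = (+0.0845, +0.0845, 0)
  M2 = (+0.0845, -0.0845, 0)
  M3 = (-0.0845, -0.0845, 0)
Detected image corners:
  c0 = (211.588524, 218.473774) px
  c1 = (377.591820, 236.314323) px
  c2 = (402.933623, 102.935672) px
  c3 = (237.503611, 74.191441) px
Planar DLT: solve 8×8 A·h = b for H (H[2,2]=1):
  H  [+1120.85544 -136.18071 +310.54512]
  H  [+209.77791 +828.15331 +158.72175]
  H  [+0.45633 +0.05010 +1.00000]
B = K⁻¹H; ‖b₁‖=1.236784, ‖b₂‖=1.236784; λ = 2/(‖b₁‖+‖b₂‖) = 0.808549, sign → tz>0 ⇒ λ=+0.808549
r₁ = λ·B[:,0] = (+0.92172,+0.11960,+0.36896); r₂ = λ·B[:,1] = (-0.14451,+0.98867,+0.04051)
r₃ = r₁×r₂ = (-0.35994,-0.09066,+0.92856); SVD([r₁ r₂ r₃]) → R = UVᵀ:
  R  [+0.92172 -0.14451 -0.35994]
  R  [+0.11960 +0.98867 -0.09066]
  R  [+0.36896 +0.04051 +0.92856]
t = (-0.01379, -0.10260, +0.80855) m
tr R = 2.838953; θ = arccos((tr R − 1)/2) = 0.404049 rad = 23.150°
axis k = ((R−Rᵀ)₃₂, (R−Rᵀ)₁₃, (R−Rᵀ)₂₁) / (2 sinθ) = (+0.166816, -0.927011, +0.335893)
rvec = θ·k = (+0.067402, -0.374558, +0.135717)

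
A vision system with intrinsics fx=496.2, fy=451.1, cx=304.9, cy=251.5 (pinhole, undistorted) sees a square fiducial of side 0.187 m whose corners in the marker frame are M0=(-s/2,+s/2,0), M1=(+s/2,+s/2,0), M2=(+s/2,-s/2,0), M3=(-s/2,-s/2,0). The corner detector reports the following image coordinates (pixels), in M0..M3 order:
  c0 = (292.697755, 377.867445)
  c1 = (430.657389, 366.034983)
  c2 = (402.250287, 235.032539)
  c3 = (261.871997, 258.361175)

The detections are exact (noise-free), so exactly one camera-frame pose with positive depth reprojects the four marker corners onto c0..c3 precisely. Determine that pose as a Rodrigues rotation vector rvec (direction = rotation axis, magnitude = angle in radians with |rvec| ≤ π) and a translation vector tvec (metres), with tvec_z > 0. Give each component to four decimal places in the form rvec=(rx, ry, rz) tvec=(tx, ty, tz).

rvec=(0.1555, 0.2901, -0.1986) tvec=(0.0508, 0.0846, 0.6430)

Intrinsics K: fx=496.2, fy=451.1, cx=304.9, cy=251.5
Marker side s = 0.187 m; corners in marker frame (Z=0):
  M0 = (-0.0935, +0.0935, 0)
  M1 = (+0.0935, +0.0935, 0)
  M2 = (+0.0935, -0.0935, 0)
  M3 = (-0.0935, -0.0935, 0)
Detected image corners:
  c0 = (292.697755, 377.867445) px
  c1 = (430.657389, 366.034983) px
  c2 = (402.250287, 235.032539) px
  c3 = (261.871997, 258.361175) px
Planar DLT: solve 8×8 A·h = b for H (H[2,2]=1):
  H  [+583.18538 +225.13903 +344.11643]
  H  [-236.96274 +727.76193 +310.82763]
  H  [-0.46391 +0.19166 +1.00000]
B = K⁻¹H; ‖b₁‖=1.555309, ‖b₂‖=1.555309; λ = 2/(‖b₁‖+‖b₂‖) = 0.642959, sign → tz>0 ⇒ λ=+0.642959
r₁ = λ·B[:,0] = (+0.93895,-0.17145,-0.29828); r₂ = λ·B[:,1] = (+0.21601,+0.96858,+0.12323)
r₃ = r₁×r₂ = (+0.26778,-0.18014,+0.94649); SVD([r₁ r₂ r₃]) → R = UVᵀ:
  R  [+0.93895 +0.21601 +0.26778]
  R  [-0.17145 +0.96858 -0.18014]
  R  [-0.29828 +0.12323 +0.94649]
t = (+0.05082, +0.08456, +0.64296) m
tr R = 2.854029; θ = arccos((tr R − 1)/2) = 0.384424 rad = 22.026°
axis k = ((R−Rᵀ)₃₂, (R−Rᵀ)₁₃, (R−Rᵀ)₂₁) / (2 sinθ) = (+0.404466, +0.754693, -0.516571)
rvec = θ·k = (+0.155486, +0.290122, -0.198582)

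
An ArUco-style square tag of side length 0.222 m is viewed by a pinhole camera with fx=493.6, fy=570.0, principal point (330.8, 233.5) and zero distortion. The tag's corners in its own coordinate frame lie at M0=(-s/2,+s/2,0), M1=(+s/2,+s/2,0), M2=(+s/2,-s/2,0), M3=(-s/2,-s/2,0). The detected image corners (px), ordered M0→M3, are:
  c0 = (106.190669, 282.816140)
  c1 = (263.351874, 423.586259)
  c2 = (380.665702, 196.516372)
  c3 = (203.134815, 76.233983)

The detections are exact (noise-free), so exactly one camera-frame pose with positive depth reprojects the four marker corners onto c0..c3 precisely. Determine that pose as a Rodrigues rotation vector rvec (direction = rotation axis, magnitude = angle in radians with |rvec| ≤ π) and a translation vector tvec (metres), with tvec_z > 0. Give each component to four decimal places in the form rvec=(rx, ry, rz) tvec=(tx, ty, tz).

rvec=(0.0229, 0.2977, 0.5425) tvec=(-0.1001, 0.0085, 0.5006)

Intrinsics K: fx=493.6, fy=570.0, cx=330.8, cy=233.5
Marker side s = 0.222 m; corners in marker frame (Z=0):
  M0 = (-0.1110, +0.1110, 0)
  M1 = (+0.1110, +0.1110, 0)
  M2 = (+0.1110, -0.1110, 0)
  M3 = (-0.1110, -0.1110, 0)
Detected image corners:
  c0 = (106.190669, 282.816140) px
  c1 = (263.351874, 423.586259) px
  c2 = (380.665702, 196.516372) px
  c3 = (203.134815, 76.233983) px
Planar DLT: solve 8×8 A·h = b for H (H[2,2]=1):
  H  [+622.78926 -432.33282 +232.08572]
  H  [+455.44832 +1022.63690 +243.23253]
  H  [-0.54548 +0.19910 +1.00000]
B = K⁻¹H; ‖b₁‖=1.997782, ‖b₂‖=1.997782; λ = 2/(‖b₁‖+‖b₂‖) = 0.500555, sign → tz>0 ⇒ λ=+0.500555
r₁ = λ·B[:,0] = (+0.81455,+0.51181,-0.27304); r₂ = λ·B[:,1] = (-0.50521,+0.85722,+0.09966)
r₃ = r₁×r₂ = (+0.28507,+0.05677,+0.95683); SVD([r₁ r₂ r₃]) → R = UVᵀ:
  R  [+0.81455 -0.50521 +0.28507]
  R  [+0.51181 +0.85722 +0.05677]
  R  [-0.27304 +0.09966 +0.95683]
t = (-0.10011, +0.00855, +0.50056) m
tr R = 2.628598; θ = arccos((tr R − 1)/2) = 0.619276 rad = 35.482°
axis k = ((R−Rᵀ)₃₂, (R−Rᵀ)₁₃, (R−Rᵀ)₂₁) / (2 sinθ) = (+0.036948, +0.480760, +0.876074)
rvec = θ·k = (+0.022881, +0.297723, +0.542531)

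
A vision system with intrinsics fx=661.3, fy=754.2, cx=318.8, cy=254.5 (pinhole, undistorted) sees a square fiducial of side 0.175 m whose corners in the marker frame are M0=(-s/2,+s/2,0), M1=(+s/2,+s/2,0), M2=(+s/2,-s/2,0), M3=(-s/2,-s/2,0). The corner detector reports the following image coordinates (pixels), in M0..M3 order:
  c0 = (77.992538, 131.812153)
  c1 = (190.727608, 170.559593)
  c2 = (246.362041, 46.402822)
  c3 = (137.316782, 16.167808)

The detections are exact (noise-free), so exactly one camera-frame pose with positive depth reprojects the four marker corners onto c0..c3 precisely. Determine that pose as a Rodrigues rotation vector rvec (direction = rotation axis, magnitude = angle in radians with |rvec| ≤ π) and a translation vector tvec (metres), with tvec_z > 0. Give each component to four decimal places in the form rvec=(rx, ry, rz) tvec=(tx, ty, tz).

rvec=(-0.3662, 0.2211, 0.3476) tvec=(-0.2106, -0.1956, 0.8909)

Intrinsics K: fx=661.3, fy=754.2, cx=318.8, cy=254.5
Marker side s = 0.175 m; corners in marker frame (Z=0):
  M0 = (-0.0875, +0.0875, 0)
  M1 = (+0.0875, +0.0875, 0)
  M2 = (+0.0875, -0.0875, 0)
  M3 = (-0.0875, -0.0875, 0)
Detected image corners:
  c0 = (77.992538, 131.812153) px
  c1 = (190.727608, 170.559593) px
  c2 = (246.362041, 46.402822) px
  c3 = (137.316782, 16.167808) px
Planar DLT: solve 8×8 A·h = b for H (H[2,2]=1):
  H  [+583.51816 -385.57002 +162.49418]
  H  [+168.48343 +652.70341 +88.94674]
  H  [-0.30545 -0.34847 +1.00000]
B = K⁻¹H; ‖b₁‖=1.122505, ‖b₂‖=1.122505; λ = 2/(‖b₁‖+‖b₂‖) = 0.890865, sign → tz>0 ⇒ λ=+0.890865
r₁ = λ·B[:,0] = (+0.91726,+0.29084,-0.27211); r₂ = λ·B[:,1] = (-0.36976,+0.87573,-0.31044)
r₃ = r₁×r₂ = (+0.14801,+0.38537,+0.91081); SVD([r₁ r₂ r₃]) → R = UVᵀ:
  R  [+0.91726 -0.36976 +0.14801]
  R  [+0.29084 +0.87573 +0.38537]
  R  [-0.27211 -0.31044 +0.91081]
t = (-0.21057, -0.19555, +0.89086) m
tr R = 2.703808; θ = arccos((tr R − 1)/2) = 0.551186 rad = 31.581°
axis k = ((R−Rᵀ)₃₂, (R−Rᵀ)₁₃, (R−Rᵀ)₂₁) / (2 sinθ) = (-0.664319, +0.401113, +0.630705)
rvec = θ·k = (-0.366164, +0.221088, +0.347636)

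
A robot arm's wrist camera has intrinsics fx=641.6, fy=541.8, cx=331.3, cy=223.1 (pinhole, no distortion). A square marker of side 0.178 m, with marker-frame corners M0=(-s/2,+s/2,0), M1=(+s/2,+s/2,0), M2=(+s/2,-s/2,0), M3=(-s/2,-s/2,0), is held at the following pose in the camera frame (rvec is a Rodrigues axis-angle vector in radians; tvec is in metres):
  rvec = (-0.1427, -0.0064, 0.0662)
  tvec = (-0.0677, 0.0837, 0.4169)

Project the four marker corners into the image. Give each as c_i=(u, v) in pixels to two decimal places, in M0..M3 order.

c0=(73.55, 445.26) c1=(355.54, 460.93) c2=(371.51, 225.25) c3=(106.17, 210.35)

Intrinsics K: fx=641.6, fy=541.8, cx=331.3, cy=223.1
Marker side s = 0.178 m; corners in marker frame (Z=0):
  M0 = (-0.0890, +0.0890, 0)
  M1 = (+0.0890, +0.0890, 0)
  M2 = (+0.0890, -0.0890, 0)
  M3 = (-0.0890, -0.0890, 0)
rvec = (-0.1427, -0.0064, 0.0662), |rvec| = θ = 0.15744 rad = 9.021°
Rodrigues: sinθ=0.15679, 1−cosθ=0.01237; R = I + sinθ·[k]× + (1−cosθ)·[k]×²:
    [+0.99779 -0.06547 -0.01109]
    [+0.06638 +0.98765 +0.14190]
    [+0.00166 -0.14232 +0.98982]
t = (-0.0677, 0.0837, 0.4169) m
M0: Pc = R·M0+t = (-0.16233, +0.16569, +0.40409); u = 641.6·(-0.16233)/0.40409 + 331.3 = 73.5545, v = 541.8·(+0.16569)/0.40409 + 223.1 = 445.2621
M1: Pc = R·M1+t = (+0.01528, +0.17751, +0.40438); u = 641.6·(+0.01528)/0.40438 + 331.3 = 355.5382, v = 541.8·(+0.17751)/0.40438 + 223.1 = 460.9313
M2: Pc = R·M2+t = (+0.02693, +0.00171, +0.42971); u = 641.6·(+0.02693)/0.42971 + 331.3 = 371.5095, v = 541.8·(+0.00171)/0.42971 + 223.1 = 225.2522
M3: Pc = R·M3+t = (-0.15068, -0.01011, +0.42942); u = 641.6·(-0.15068)/0.42942 + 331.3 = 106.1723, v = 541.8·(-0.01011)/0.42942 + 223.1 = 210.3453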